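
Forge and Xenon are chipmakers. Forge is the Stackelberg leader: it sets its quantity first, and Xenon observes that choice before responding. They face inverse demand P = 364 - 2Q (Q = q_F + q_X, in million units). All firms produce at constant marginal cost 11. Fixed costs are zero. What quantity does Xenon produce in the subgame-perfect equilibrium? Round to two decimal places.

44.13

The follower Xenon best-responds to any q_F: π_X = (364 - 2Q)q_X - 11q_X.
Setting the follower's marginal profit to zero, 353 - 2q_F - 4q_X = 0, i.e. q_X = (353 - 2q_F)/4.
Forge substitutes q_X(q_F) into its own profit: π_F = q_F(364 - 2q_F - (353 - 2q_F)/2) - 11q_F = (375/2 - q_F)q_F - 11q_F.
The leader's first-order condition 353/2 - 2q_F = 0 yields q_F = 353/4.
Then q_X = (353 - 2·(353/4))/4 = 353/8.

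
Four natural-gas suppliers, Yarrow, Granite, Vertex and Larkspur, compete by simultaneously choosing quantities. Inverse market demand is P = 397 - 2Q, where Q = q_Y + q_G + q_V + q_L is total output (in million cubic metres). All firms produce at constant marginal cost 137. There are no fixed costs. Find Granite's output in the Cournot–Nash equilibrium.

26

A representative firm's profit is π_i = q_i(397 - 2Q) - 137q_i.
First-order condition (treating rivals' output as given): 260 - 4q_i - 2·Σ_{j≠i} q_j = 0.
By symmetry each firm produces the same amount; substituting Σ_{j≠i} q_j = 3q_i yields q_i = 260/10 = 26.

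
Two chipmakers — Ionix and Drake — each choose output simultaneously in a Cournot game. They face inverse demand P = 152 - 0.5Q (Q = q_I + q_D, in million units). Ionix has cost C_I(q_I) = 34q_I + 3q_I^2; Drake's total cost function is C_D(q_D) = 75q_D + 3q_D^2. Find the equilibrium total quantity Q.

Ionix's profit: π_I = (152 - 0.5Q)q_I - (34q_I + 3q_I²). Setting ∂π_I/∂q_I = 0: 118 - 7q_I - (1/2)(q_D) = 0.
Drake's first-order condition: 77 - 7q_D - (1/2)(q_I) = 0.
Rearranging gives the reaction functions q_I = (118 - (1/2)q_D)/7 and q_D = (77 - (1/2)q_I)/7.
Solving the pair: q_I = 210/13, q_D = 128/13.
Total output Q = 210/13 + 128/13 = 26.

26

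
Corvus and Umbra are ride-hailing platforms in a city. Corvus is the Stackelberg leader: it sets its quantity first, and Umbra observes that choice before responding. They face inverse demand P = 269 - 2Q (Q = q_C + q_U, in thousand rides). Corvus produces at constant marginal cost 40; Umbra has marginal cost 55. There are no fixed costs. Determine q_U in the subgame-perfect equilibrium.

23

Solve by backward induction. Given q_C, the follower Umbra maximises π_U = (269 - 2q_C - 2q_U)q_U - 55q_U.
Setting the follower's marginal profit to zero, 214 - 2q_C - 4q_U = 0, i.e. q_U = (214 - 2q_C)/4.
Corvus substitutes q_U(q_C) into its own profit: π_C = q_C(269 - 2q_C - (214 - 2q_C)/2) - 40q_C = (162 - q_C)q_C - 40q_C.
Maximising: ∂π_C/∂q_C = 122 - 2q_C = 0, giving q_C = 61.
Then q_U = (214 - 2·61)/4 = 23.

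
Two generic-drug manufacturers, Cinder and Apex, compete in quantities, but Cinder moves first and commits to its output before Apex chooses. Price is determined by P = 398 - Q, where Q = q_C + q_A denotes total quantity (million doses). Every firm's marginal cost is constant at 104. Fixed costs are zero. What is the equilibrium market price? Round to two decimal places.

177.50

Solve by backward induction. Given q_C, the follower Apex maximises π_A = (398 - q_C - q_A)q_A - 104q_A.
∂π_A/∂q_A = 294 - q_C - 2q_A = 0 gives the reaction function q_A = (294 - q_C)/2.
Cinder substitutes q_A(q_C) into its own profit: π_C = q_C(398 - q_C - (294 - q_C)/2) - 104q_C = (251 - (1/2)q_C)q_C - 104q_C.
Maximising: ∂π_C/∂q_C = 147 - q_C = 0, giving q_C = 147.
Then q_A = (294 - 147)/2 = 147/2.
Total output Q = 441/2, so price P = 398 - 441/2 = 355/2.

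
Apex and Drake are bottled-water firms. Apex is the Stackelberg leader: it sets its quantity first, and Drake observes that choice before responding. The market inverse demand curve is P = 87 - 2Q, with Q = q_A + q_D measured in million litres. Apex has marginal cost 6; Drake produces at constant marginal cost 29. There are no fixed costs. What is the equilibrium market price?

Solve by backward induction. Given q_A, the follower Drake maximises π_D = (87 - 2q_A - 2q_D)q_D - 29q_D.
Follower FOC: 58 - 2q_A - 4q_D = 0, so q_D(q_A) = (58 - 2q_A)/4.
Apex substitutes q_D(q_A) into its own profit: π_A = q_A(87 - 2q_A - (58 - 2q_A)/2) - 6q_A = (58 - q_A)q_A - 6q_A.
Maximising: ∂π_A/∂q_A = 52 - 2q_A = 0, giving q_A = 26.
Then q_D = (58 - 2·26)/4 = 3/2.
Total output Q = 55/2, so price P = 87 - 2·(55/2) = 32.

32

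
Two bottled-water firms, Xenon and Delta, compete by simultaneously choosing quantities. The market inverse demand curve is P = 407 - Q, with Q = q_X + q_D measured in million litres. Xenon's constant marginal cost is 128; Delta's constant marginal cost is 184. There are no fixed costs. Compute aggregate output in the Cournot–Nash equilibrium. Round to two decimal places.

Xenon's profit: π_X = (407 - Q)q_X - (128q_X). Setting ∂π_X/∂q_X = 0: 279 - 2q_X - (q_D) = 0.
Delta's first-order condition: 223 - 2q_D - (q_X) = 0.
Rearranging gives the reaction functions q_X = (279 - q_D)/2 and q_D = (223 - q_X)/2.
Substituting one into the other gives q_X = 335/3 and q_D = 167/3.
Total output Q = 335/3 + 167/3 = 502/3.

167.33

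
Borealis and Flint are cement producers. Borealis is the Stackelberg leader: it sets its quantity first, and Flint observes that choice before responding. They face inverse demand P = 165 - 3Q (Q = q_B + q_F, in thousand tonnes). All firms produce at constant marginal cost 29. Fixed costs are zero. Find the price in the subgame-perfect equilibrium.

Solve by backward induction. Given q_B, the follower Flint maximises π_F = (165 - 3q_B - 3q_F)q_F - 29q_F.
∂π_F/∂q_F = 136 - 3q_B - 6q_F = 0 gives the reaction function q_F = (136 - 3q_B)/6.
The leader anticipates this reaction. Substituting into P = 165 - 3Q gives P = 97 - (3/2)q_B, so π_B = (97 - (3/2)q_B)q_B - 29q_B.
Maximising: ∂π_B/∂q_B = 68 - 3q_B = 0, giving q_B = 68/3.
Then q_F = (136 - 3·(68/3))/6 = 34/3.
Total output Q = 34, so price P = 165 - 3·34 = 63.

63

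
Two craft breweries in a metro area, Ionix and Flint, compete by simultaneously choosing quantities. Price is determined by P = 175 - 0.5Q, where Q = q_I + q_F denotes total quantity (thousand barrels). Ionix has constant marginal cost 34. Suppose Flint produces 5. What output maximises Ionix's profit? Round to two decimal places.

With the rival's output fixed at 5, Ionix's profit is π_I = (175 - (1/2)·5 - (1/2)q_I)q_I - (34q_I) = (345/2 - (1/2)q_I)q_I - (34q_I).
∂π_I/∂q_I = 277/2 - q_I = 0, so q_I = 277/2.

138.50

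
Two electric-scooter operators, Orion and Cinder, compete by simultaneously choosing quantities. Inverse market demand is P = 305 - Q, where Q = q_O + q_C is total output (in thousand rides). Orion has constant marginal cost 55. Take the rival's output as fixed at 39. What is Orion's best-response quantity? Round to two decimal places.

105.50

With the rival's output fixed at 39, Orion's profit is π_O = (305 - 39 - q_O)q_O - (55q_O) = (266 - q_O)q_O - (55q_O).
∂π_O/∂q_O = 211 - 2q_O = 0, so q_O = 211/2.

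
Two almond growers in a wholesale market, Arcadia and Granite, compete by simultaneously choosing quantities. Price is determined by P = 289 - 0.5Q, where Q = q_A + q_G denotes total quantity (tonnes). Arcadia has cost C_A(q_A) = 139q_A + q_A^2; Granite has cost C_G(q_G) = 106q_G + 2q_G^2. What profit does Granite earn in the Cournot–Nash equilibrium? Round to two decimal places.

Arcadia's profit: π_A = (289 - 0.5Q)q_A - (139q_A + q_A²). Setting ∂π_A/∂q_A = 0: 150 - 3q_A - (1/2)(q_G) = 0.
Granite's first-order condition: 183 - 5q_G - (1/2)(q_A) = 0.
So q_A = (150 - (1/2)q_G)/3 and q_G = (183 - (1/2)q_A)/5.
Substituting one into the other gives q_A = 44.6441 and q_G = 1896/59.
Price P = 289 - (1/2)·76.7797 = 250.6102.
Granite's profit: 250.6102·(1896/59) - 106·(1896/59) - 2(1896/59)² = 2581.7409.

2581.74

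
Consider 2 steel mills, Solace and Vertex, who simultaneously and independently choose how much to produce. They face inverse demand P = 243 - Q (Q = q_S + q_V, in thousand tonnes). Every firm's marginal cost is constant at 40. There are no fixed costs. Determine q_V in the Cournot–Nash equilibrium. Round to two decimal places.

67.67

Each firm earns π_i = (243 - Q)q_i - 40q_i.
Setting ∂π_i/∂q_i = 0 with rivals' quantities fixed: 203 - 2q_i - q_j = 0.
By symmetry each firm produces the same amount; substituting q_j = q_i yields q_i = 203/3.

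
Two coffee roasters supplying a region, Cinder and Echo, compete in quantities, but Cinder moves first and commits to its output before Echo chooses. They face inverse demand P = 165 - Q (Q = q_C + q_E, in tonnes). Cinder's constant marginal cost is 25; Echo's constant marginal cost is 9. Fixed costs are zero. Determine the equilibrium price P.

56

The follower Echo best-responds to any q_C: π_E = (165 - Q)q_E - 9q_E.
∂π_E/∂q_E = 156 - q_C - 2q_E = 0 gives the reaction function q_E = (156 - q_C)/2.
The leader anticipates this reaction. Substituting into P = 165 - Q gives P = 87 - (1/2)q_C, so π_C = (87 - (1/2)q_C)q_C - 25q_C.
The leader's first-order condition 62 - q_C = 0 yields q_C = 62.
Then q_E = (156 - 62)/2 = 47.
Total output Q = 109, so price P = 165 - 109 = 56.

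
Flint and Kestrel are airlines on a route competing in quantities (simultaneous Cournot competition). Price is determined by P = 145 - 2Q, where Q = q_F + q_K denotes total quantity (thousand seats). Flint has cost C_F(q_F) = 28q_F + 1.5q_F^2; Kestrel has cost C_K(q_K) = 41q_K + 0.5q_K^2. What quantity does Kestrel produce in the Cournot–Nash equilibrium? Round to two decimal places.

15.94

Flint's profit: π_F = (145 - 2Q)q_F - (28q_F + (3/2)q_F²). Setting ∂π_F/∂q_F = 0: 117 - 7q_F - 2(q_K) = 0.
Kestrel's profit: π_K = (145 - 2Q)q_K - (41q_K + (1/2)q_K²). Setting ∂π_K/∂q_K = 0: 104 - 5q_K - 2(q_F) = 0.
Rearranging gives the reaction functions q_F = (117 - 2q_K)/7 and q_K = (104 - 2q_F)/5.
Substituting one into the other gives q_F = 377/31 and q_K = 494/31.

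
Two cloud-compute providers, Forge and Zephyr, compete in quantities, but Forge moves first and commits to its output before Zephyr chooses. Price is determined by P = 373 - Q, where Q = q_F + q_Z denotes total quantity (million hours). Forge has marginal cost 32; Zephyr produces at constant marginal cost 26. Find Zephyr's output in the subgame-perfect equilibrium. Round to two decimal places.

89.75

Solve by backward induction. Given q_F, the follower Zephyr maximises π_Z = (373 - q_F - q_Z)q_Z - 26q_Z.
∂π_Z/∂q_Z = 347 - q_F - 2q_Z = 0 gives the reaction function q_Z = (347 - q_F)/2.
Forge substitutes q_Z(q_F) into its own profit: π_F = q_F(373 - q_F - (347 - q_F)/2) - 32q_F = (399/2 - (1/2)q_F)q_F - 32q_F.
Leader FOC: 335/2 - q_F = 0, so q_F = 335/2.
Then q_Z = (347 - 335/2)/2 = 359/4.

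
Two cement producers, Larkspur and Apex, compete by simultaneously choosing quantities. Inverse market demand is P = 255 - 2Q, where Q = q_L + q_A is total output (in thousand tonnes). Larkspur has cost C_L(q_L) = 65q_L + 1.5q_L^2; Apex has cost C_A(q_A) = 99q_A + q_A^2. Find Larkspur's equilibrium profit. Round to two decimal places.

1661.73

Larkspur's profit: π_L = (255 - 2Q)q_L - (65q_L + (3/2)q_L²). Setting ∂π_L/∂q_L = 0: 190 - 7q_L - 2(q_A) = 0.
Apex's profit: π_A = (255 - 2Q)q_A - (99q_A + q_A²). Setting ∂π_A/∂q_A = 0: 156 - 6q_A - 2(q_L) = 0.
So q_L = (190 - 2q_A)/7 and q_A = (156 - 2q_L)/6.
Substituting one into the other gives q_L = 414/19 and q_A = 356/19.
Price P = 255 - 2·(770/19) = 173.9474.
Larkspur's profit: 173.9474·(414/19) - 65·(414/19) - (3/2)(414/19)² = 1661.7341.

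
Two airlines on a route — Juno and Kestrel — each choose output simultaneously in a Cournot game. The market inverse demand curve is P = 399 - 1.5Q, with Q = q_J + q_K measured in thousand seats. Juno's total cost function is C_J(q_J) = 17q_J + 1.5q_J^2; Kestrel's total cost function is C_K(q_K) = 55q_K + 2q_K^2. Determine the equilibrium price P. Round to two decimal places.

261.30

Juno's profit: π_J = (399 - 1.5Q)q_J - (17q_J + (3/2)q_J²). Setting ∂π_J/∂q_J = 0: 382 - 6q_J - (3/2)(q_K) = 0.
Kestrel's first-order condition: 344 - 7q_K - (3/2)(q_J) = 0.
Best responses: q_J = (382 - (3/2)q_K)/6, q_K = (344 - (3/2)q_J)/7.
Substituting one into the other gives q_J = 54.2893 and q_K = 1988/53.
Total output Q = 91.7987, so price P = 399 - (3/2)·91.7987 = 261.3019.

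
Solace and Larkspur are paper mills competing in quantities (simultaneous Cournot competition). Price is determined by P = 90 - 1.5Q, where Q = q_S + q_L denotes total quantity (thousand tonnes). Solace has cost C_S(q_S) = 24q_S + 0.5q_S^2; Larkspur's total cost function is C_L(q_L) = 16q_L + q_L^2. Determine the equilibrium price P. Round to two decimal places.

54.85

Solace's profit: π_S = (90 - 1.5Q)q_S - (24q_S + (1/2)q_S²). Setting ∂π_S/∂q_S = 0: 66 - 4q_S - (3/2)(q_L) = 0.
Larkspur's first-order condition: 74 - 5q_L - (3/2)(q_S) = 0.
Best responses: q_S = (66 - (3/2)q_L)/4, q_L = (74 - (3/2)q_S)/5.
Solving the pair: q_S = 876/71, q_L = 788/71.
Total output Q = 1664/71, so price P = 90 - (3/2)·(1664/71) = 54.8451.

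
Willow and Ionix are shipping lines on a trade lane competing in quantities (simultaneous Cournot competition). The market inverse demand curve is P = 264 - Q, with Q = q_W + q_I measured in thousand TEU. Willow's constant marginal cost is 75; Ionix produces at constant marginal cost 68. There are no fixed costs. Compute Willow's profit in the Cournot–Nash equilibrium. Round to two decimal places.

3680.44

Willow's profit: π_W = (264 - Q)q_W - (75q_W). Setting ∂π_W/∂q_W = 0: 189 - 2q_W - (q_I) = 0.
Ionix's profit: π_I = (264 - Q)q_I - (68q_I). Setting ∂π_I/∂q_I = 0: 196 - 2q_I - (q_W) = 0.
Best responses: q_W = (189 - q_I)/2, q_I = (196 - q_W)/2.
Substituting one into the other gives q_W = 182/3 and q_I = 203/3.
Price P = 264 - 385/3 = 407/3.
Willow's profit: (407/3 - 75)·(182/3) = 3680.4444.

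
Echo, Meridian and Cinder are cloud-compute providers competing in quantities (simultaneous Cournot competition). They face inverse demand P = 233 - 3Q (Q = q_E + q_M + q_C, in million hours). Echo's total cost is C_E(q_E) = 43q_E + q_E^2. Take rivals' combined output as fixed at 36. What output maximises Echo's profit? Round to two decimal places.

With rivals' combined output fixed at 36, Echo's profit is π_E = (233 - 3·36 - 3q_E)q_E - (43q_E + q_E²) = (125 - 3q_E)q_E - (43q_E + q_E²).
∂π_E/∂q_E = 82 - 8q_E = 0, so q_E = 41/4.

10.25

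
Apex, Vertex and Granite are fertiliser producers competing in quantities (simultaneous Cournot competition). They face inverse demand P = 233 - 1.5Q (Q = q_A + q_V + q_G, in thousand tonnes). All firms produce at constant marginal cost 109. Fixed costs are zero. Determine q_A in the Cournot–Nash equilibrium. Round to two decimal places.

Each firm earns π_i = (233 - 1.5Q)q_i - 109q_i.
First-order condition (treating rivals' output as given): 124 - 3q_i - (3/2)·Σ_{j≠i} q_j = 0.
With identical firms every q_j equals q_i, so Σ_{j≠i} q_j = 2q_i and 124 = 6q_i, giving q_i = 62/3.

20.67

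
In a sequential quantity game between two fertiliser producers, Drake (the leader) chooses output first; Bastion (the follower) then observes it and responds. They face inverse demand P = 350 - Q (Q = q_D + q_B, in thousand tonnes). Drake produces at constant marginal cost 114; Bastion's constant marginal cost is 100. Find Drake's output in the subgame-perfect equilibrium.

111

Solve by backward induction. Given q_D, the follower Bastion maximises π_B = (350 - q_D - q_B)q_B - 100q_B.
Setting the follower's marginal profit to zero, 250 - q_D - 2q_B = 0, i.e. q_B = (250 - q_D)/2.
Drake substitutes q_B(q_D) into its own profit: π_D = q_D(350 - q_D - (250 - q_D)/2) - 114q_D = (225 - (1/2)q_D)q_D - 114q_D.
Leader FOC: 111 - q_D = 0, so q_D = 111.
Then q_B = (250 - 111)/2 = 139/2.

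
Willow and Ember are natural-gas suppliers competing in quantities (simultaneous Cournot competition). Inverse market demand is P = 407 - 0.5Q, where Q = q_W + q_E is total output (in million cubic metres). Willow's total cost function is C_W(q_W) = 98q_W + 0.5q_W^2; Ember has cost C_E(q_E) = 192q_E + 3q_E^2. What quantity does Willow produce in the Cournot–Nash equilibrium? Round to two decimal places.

Willow's profit: π_W = (407 - 0.5Q)q_W - (98q_W + (1/2)q_W²). Setting ∂π_W/∂q_W = 0: 309 - 2q_W - (1/2)(q_E) = 0.
Ember's profit: π_E = (407 - 0.5Q)q_E - (192q_E + 3q_E²). Setting ∂π_E/∂q_E = 0: 215 - 7q_E - (1/2)(q_W) = 0.
Rearranging gives the reaction functions q_W = (309 - (1/2)q_E)/2 and q_E = (215 - (1/2)q_W)/7.
Substituting one into the other gives q_W = 149.4909 and q_E = 1102/55.

149.49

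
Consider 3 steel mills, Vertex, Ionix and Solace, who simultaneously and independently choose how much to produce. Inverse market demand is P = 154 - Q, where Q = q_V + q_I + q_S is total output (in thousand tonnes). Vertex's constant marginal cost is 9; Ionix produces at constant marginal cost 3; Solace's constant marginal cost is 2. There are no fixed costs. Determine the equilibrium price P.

42

Vertex's profit: π_V = (154 - Q)q_V - (9q_V). Setting ∂π_V/∂q_V = 0: 145 - 2q_V - (q_I + q_S) = 0.
Ionix's profit: π_I = (154 - Q)q_I - (3q_I). Setting ∂π_I/∂q_I = 0: 151 - 2q_I - (q_V + q_S) = 0.
Solace's first-order condition: 152 - 2q_S - (q_V + q_I) = 0.
Summing all 3 equations gives 448 − 4Q = 0, hence Q = 112.
Back-substituting: q_V = (145 − 112) = 33, q_I = (151 − 112) = 39, q_S = (152 − 112) = 40.
Total output Q = 112, so price P = 154 - 112 = 42.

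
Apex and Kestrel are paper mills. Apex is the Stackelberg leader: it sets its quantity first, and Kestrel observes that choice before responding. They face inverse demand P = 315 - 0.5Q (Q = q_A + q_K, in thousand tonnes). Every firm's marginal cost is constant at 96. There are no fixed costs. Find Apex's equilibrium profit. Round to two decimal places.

Solve by backward induction. Given q_A, the follower Kestrel maximises π_K = (315 - (1/2)q_A - (1/2)q_K)q_K - 96q_K.
Setting the follower's marginal profit to zero, 219 - (1/2)q_A - q_K = 0, i.e. q_K = (219 - (1/2)q_A).
The leader anticipates this reaction. Substituting into P = 315 - 0.5Q gives P = 411/2 - (1/4)q_A, so π_A = (411/2 - (1/4)q_A)q_A - 96q_A.
Maximising: ∂π_A/∂q_A = 219/2 - (1/2)q_A = 0, giving q_A = 219.
Then q_K = (219 - (1/2)·219) = 219/2.
Price P = 315 - (1/2)·(657/2) = 603/4.
Apex's profit: (603/4 - 96)·219 = 11990.2500.

11990.25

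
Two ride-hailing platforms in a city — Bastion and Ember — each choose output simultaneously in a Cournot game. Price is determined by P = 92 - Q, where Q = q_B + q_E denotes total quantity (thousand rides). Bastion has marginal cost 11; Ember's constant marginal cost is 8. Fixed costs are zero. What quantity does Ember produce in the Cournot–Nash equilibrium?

29

Bastion's profit: π_B = (92 - Q)q_B - (11q_B). Setting ∂π_B/∂q_B = 0: 81 - 2q_B - (q_E) = 0.
Ember's first-order condition: 84 - 2q_E - (q_B) = 0.
Rearranging gives the reaction functions q_B = (81 - q_E)/2 and q_E = (84 - q_B)/2.
Substituting one into the other gives q_B = 26 and q_E = 29.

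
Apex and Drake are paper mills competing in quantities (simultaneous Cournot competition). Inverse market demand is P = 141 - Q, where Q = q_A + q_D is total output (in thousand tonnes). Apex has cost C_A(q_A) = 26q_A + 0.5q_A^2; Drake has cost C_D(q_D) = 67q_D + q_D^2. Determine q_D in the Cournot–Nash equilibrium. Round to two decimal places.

Apex's profit: π_A = (141 - Q)q_A - (26q_A + (1/2)q_A²). Setting ∂π_A/∂q_A = 0: 115 - 3q_A - (q_D) = 0.
Drake's profit: π_D = (141 - Q)q_D - (67q_D + q_D²). Setting ∂π_D/∂q_D = 0: 74 - 4q_D - (q_A) = 0.
Best responses: q_A = (115 - q_D)/3, q_D = (74 - q_A)/4.
Substituting one into the other gives q_A = 386/11 and q_D = 107/11.

9.73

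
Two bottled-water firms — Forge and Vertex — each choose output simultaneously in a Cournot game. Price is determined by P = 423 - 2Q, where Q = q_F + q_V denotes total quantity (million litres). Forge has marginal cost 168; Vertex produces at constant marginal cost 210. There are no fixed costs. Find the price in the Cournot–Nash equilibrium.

267

Forge's profit: π_F = (423 - 2Q)q_F - (168q_F). Setting ∂π_F/∂q_F = 0: 255 - 4q_F - 2(q_V) = 0.
Vertex's profit: π_V = (423 - 2Q)q_V - (210q_V). Setting ∂π_V/∂q_V = 0: 213 - 4q_V - 2(q_F) = 0.
Best responses: q_F = (255 - 2q_V)/4, q_V = (213 - 2q_F)/4.
Substituting one into the other gives q_F = 99/2 and q_V = 57/2.
Total output Q = 78, so price P = 423 - 2·78 = 267.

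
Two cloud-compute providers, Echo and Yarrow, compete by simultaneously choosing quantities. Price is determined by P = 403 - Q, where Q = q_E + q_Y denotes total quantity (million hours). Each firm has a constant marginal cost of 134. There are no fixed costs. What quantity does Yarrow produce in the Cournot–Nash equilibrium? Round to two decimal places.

Each firm earns π_i = (403 - Q)q_i - 134q_i.
First-order condition (treating rivals' output as given): 269 - 2q_i - q_j = 0.
By symmetry each firm produces the same amount; substituting q_j = q_i yields q_i = 269/3.

89.67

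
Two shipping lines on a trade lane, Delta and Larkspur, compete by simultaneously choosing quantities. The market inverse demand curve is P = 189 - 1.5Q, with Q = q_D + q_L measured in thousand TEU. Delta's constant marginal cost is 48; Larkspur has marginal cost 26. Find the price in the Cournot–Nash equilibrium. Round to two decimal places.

87.67

Delta's profit: π_D = (189 - 1.5Q)q_D - (48q_D). Setting ∂π_D/∂q_D = 0: 141 - 3q_D - (3/2)(q_L) = 0.
Larkspur's first-order condition: 163 - 3q_L - (3/2)(q_D) = 0.
Best responses: q_D = (141 - (3/2)q_L)/3, q_L = (163 - (3/2)q_D)/3.
Solving the pair: q_D = 238/9, q_L = 370/9.
Total output Q = 608/9, so price P = 189 - (3/2)·(608/9) = 263/3.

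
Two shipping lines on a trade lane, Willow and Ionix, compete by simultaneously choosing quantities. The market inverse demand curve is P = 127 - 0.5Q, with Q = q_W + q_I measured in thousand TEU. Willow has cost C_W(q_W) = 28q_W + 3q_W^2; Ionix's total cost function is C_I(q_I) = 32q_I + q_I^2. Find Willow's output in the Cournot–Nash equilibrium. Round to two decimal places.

Willow's profit: π_W = (127 - 0.5Q)q_W - (28q_W + 3q_W²). Setting ∂π_W/∂q_W = 0: 99 - 7q_W - (1/2)(q_I) = 0.
Ionix's profit: π_I = (127 - 0.5Q)q_I - (32q_I + q_I²). Setting ∂π_I/∂q_I = 0: 95 - 3q_I - (1/2)(q_W) = 0.
So q_W = (99 - (1/2)q_I)/7 and q_I = (95 - (1/2)q_W)/3.
Substituting one into the other gives q_W = 998/83 and q_I = 29.6627.

12.02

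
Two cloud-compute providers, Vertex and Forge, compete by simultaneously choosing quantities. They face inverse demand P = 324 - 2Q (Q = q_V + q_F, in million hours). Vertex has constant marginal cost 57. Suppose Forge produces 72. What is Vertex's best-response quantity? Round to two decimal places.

30.75

With the rival's output fixed at 72, Vertex's profit is π_V = (324 - 2·72 - 2q_V)q_V - (57q_V) = (180 - 2q_V)q_V - (57q_V).
∂π_V/∂q_V = 123 - 4q_V = 0, so q_V = 123/4.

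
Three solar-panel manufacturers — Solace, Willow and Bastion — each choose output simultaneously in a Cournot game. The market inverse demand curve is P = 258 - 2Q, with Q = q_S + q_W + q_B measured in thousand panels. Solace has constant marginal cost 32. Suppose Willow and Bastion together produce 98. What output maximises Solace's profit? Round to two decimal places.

7.50

With rivals' combined output fixed at 98, Solace's profit is π_S = (258 - 2·98 - 2q_S)q_S - (32q_S) = (62 - 2q_S)q_S - (32q_S).
∂π_S/∂q_S = 30 - 4q_S = 0, so q_S = 15/2.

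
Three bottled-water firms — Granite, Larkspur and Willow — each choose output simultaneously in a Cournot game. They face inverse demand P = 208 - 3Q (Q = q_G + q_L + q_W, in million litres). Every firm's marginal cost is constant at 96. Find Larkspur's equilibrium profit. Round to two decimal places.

A representative firm's profit is π_i = q_i(208 - 3Q) - 96q_i.
First-order condition (treating rivals' output as given): 112 - 6q_i - 3·Σ_{j≠i} q_j = 0.
By symmetry each firm produces the same amount; substituting Σ_{j≠i} q_j = 2q_i yields q_i = 112/12 = 28/3.
Price P = 208 - 3·28 = 124.
Larkspur's profit: (124 - 96)·(28/3) = 784/3.

261.33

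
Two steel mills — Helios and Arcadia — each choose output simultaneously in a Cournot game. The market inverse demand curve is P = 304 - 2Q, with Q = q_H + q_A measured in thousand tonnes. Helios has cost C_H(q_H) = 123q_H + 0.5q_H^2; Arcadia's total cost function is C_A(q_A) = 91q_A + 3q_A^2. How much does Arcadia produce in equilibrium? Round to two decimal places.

15.28

Helios's profit: π_H = (304 - 2Q)q_H - (123q_H + (1/2)q_H²). Setting ∂π_H/∂q_H = 0: 181 - 5q_H - 2(q_A) = 0.
Arcadia's first-order condition: 213 - 10q_A - 2(q_H) = 0.
Rearranging gives the reaction functions q_H = (181 - 2q_A)/5 and q_A = (213 - 2q_H)/10.
Substituting one into the other gives q_H = 692/23 and q_A = 703/46.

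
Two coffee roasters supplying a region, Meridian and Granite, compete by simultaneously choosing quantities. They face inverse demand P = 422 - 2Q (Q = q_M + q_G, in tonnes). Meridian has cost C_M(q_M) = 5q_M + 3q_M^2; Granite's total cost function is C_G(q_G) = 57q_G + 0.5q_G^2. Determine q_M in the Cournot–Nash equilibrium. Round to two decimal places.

Meridian's profit: π_M = (422 - 2Q)q_M - (5q_M + 3q_M²). Setting ∂π_M/∂q_M = 0: 417 - 10q_M - 2(q_G) = 0.
Granite's first-order condition: 365 - 5q_G - 2(q_M) = 0.
Rearranging gives the reaction functions q_M = (417 - 2q_G)/10 and q_G = (365 - 2q_M)/5.
Solving the pair: q_M = 1355/46, q_G = 1408/23.

29.46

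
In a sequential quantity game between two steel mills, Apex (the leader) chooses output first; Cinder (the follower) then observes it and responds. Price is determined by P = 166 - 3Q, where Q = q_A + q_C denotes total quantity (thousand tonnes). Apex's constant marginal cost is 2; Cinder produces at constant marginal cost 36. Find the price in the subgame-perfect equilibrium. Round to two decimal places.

51.50

Solve by backward induction. Given q_A, the follower Cinder maximises π_C = (166 - 3q_A - 3q_C)q_C - 36q_C.
∂π_C/∂q_C = 130 - 3q_A - 6q_C = 0 gives the reaction function q_C = (130 - 3q_A)/6.
Apex substitutes q_C(q_A) into its own profit: π_A = q_A(166 - 3q_A - (130 - 3q_A)/2) - 2q_A = (101 - (3/2)q_A)q_A - 2q_A.
The leader's first-order condition 99 - 3q_A = 0 yields q_A = 33.
Then q_C = (130 - 3·33)/6 = 31/6.
Total output Q = 229/6, so price P = 166 - 3·(229/6) = 103/2.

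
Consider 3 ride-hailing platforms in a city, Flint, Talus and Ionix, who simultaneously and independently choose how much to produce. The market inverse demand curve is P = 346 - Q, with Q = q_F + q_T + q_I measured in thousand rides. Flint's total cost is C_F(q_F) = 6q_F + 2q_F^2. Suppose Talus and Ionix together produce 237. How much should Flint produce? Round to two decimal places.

With rivals' combined output fixed at 237, Flint's profit is π_F = (346 - 237 - q_F)q_F - (6q_F + 2q_F²) = (109 - q_F)q_F - (6q_F + 2q_F²).
∂π_F/∂q_F = 103 - 6q_F = 0, so q_F = 103/6.

17.17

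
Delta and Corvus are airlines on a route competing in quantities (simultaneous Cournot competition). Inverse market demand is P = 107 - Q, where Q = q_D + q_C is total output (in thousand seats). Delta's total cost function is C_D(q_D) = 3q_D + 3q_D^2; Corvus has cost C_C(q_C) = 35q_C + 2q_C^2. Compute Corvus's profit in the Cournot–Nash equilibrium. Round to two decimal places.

Delta's profit: π_D = (107 - Q)q_D - (3q_D + 3q_D²). Setting ∂π_D/∂q_D = 0: 104 - 8q_D - (q_C) = 0.
Corvus's first-order condition: 72 - 6q_C - (q_D) = 0.
So q_D = (104 - q_C)/8 and q_C = (72 - q_D)/6.
Solving the pair: q_D = 552/47, q_C = 472/47.
Price P = 107 - 1024/47 = 85.2128.
Corvus's profit: 85.2128·(472/47) - 35·(472/47) - 2(472/47)² = 302.5586.

302.56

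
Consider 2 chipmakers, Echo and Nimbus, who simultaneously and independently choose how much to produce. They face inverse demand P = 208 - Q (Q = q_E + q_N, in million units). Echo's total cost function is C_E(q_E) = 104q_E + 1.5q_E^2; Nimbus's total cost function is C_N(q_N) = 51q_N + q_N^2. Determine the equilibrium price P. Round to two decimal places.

158.53

Echo's profit: π_E = (208 - Q)q_E - (104q_E + (3/2)q_E²). Setting ∂π_E/∂q_E = 0: 104 - 5q_E - (q_N) = 0.
Nimbus's first-order condition: 157 - 4q_N - (q_E) = 0.
Best responses: q_E = (104 - q_N)/5, q_N = (157 - q_E)/4.
Substituting one into the other gives q_E = 259/19 and q_N = 681/19.
Total output Q = 940/19, so price P = 208 - 940/19 = 158.5263.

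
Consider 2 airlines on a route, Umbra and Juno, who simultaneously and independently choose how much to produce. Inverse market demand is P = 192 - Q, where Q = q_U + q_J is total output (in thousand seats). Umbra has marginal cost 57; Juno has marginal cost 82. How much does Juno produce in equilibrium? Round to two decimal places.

Umbra's profit: π_U = (192 - Q)q_U - (57q_U). Setting ∂π_U/∂q_U = 0: 135 - 2q_U - (q_J) = 0.
Juno's profit: π_J = (192 - Q)q_J - (82q_J). Setting ∂π_J/∂q_J = 0: 110 - 2q_J - (q_U) = 0.
So q_U = (135 - q_J)/2 and q_J = (110 - q_U)/2.
Solving the pair: q_U = 160/3, q_J = 85/3.

28.33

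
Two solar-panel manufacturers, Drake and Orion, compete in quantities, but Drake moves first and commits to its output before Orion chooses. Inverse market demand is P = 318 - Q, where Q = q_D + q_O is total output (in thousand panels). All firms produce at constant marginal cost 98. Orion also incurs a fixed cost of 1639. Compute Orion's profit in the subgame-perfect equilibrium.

1386

Solve by backward induction. Given q_D, the follower Orion maximises π_O = (318 - q_D - q_O)q_O - 98q_O.
Follower FOC: 220 - q_D - 2q_O = 0, so q_O(q_D) = (220 - q_D)/2.
The leader anticipates this reaction. Substituting into P = 318 - Q gives P = 208 - (1/2)q_D, so π_D = (208 - (1/2)q_D)q_D - 98q_D.
Leader FOC: 110 - q_D = 0, so q_D = 110.
Then q_O = (220 - 110)/2 = 55.
Price P = 318 - 165 = 153.
Orion's profit: (153 - 98)·55 - 1639 = 1386.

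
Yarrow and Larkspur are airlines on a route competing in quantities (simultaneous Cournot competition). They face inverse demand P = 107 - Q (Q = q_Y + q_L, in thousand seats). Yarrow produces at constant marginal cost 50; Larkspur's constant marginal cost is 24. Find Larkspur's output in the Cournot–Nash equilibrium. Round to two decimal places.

36.33

Yarrow's profit: π_Y = (107 - Q)q_Y - (50q_Y). Setting ∂π_Y/∂q_Y = 0: 57 - 2q_Y - (q_L) = 0.
Larkspur's first-order condition: 83 - 2q_L - (q_Y) = 0.
So q_Y = (57 - q_L)/2 and q_L = (83 - q_Y)/2.
Solving the pair: q_Y = 31/3, q_L = 109/3.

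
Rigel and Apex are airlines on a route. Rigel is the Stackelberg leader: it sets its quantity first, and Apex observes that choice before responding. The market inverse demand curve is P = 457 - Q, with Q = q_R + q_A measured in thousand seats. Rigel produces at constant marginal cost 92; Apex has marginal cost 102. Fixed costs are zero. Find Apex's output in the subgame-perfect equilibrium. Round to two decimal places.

The follower Apex best-responds to any q_R: π_A = (457 - Q)q_A - 102q_A.
Follower FOC: 355 - q_R - 2q_A = 0, so q_A(q_R) = (355 - q_R)/2.
Rigel substitutes q_A(q_R) into its own profit: π_R = q_R(457 - q_R - (355 - q_R)/2) - 92q_R = (559/2 - (1/2)q_R)q_R - 92q_R.
Maximising: ∂π_R/∂q_R = 375/2 - q_R = 0, giving q_R = 375/2.
Then q_A = (355 - 375/2)/2 = 335/4.

83.75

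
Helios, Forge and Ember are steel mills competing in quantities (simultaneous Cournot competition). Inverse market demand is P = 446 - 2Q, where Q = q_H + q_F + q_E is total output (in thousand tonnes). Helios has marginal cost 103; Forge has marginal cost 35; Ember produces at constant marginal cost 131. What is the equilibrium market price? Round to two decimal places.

178.75

Helios's profit: π_H = (446 - 2Q)q_H - (103q_H). Setting ∂π_H/∂q_H = 0: 343 - 4q_H - 2(q_F + q_E) = 0.
Forge's first-order condition: 411 - 4q_F - 2(q_H + q_E) = 0.
Ember's profit: π_E = (446 - 2Q)q_E - (131q_E). Setting ∂π_E/∂q_E = 0: 315 - 4q_E - 2(q_H + q_F) = 0.
Adding the 3 first-order conditions: 1069 − 8Q = 0, so Q = 1069/8.
Back-substituting: q_H = (343 − 1069/4)/2 = 303/8, q_F = (411 − 1069/4)/2 = 575/8, q_E = (315 − 1069/4)/2 = 191/8.
Total output Q = 1069/8, so price P = 446 - 2·(1069/8) = 715/4.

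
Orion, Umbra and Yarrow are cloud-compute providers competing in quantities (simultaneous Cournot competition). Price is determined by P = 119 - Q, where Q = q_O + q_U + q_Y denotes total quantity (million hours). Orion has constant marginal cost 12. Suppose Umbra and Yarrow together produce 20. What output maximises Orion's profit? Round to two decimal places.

With rivals' combined output fixed at 20, Orion's profit is π_O = (119 - 20 - q_O)q_O - (12q_O) = (99 - q_O)q_O - (12q_O).
∂π_O/∂q_O = 87 - 2q_O = 0, so q_O = 87/2.

43.50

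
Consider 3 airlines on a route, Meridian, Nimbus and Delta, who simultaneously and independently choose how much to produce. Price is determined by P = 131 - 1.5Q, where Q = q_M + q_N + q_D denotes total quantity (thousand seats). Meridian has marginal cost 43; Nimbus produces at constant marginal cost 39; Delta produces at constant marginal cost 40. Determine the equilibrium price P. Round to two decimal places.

63.25

Meridian's profit: π_M = (131 - 1.5Q)q_M - (43q_M). Setting ∂π_M/∂q_M = 0: 88 - 3q_M - (3/2)(q_N + q_D) = 0.
Nimbus's first-order condition: 92 - 3q_N - (3/2)(q_M + q_D) = 0.
Delta's first-order condition: 91 - 3q_D - (3/2)(q_M + q_N) = 0.
Summing all 3 equations gives 271 − 6Q = 0, hence Q = 271/6.
Back-substituting: q_M = (88 − 271/4)/(3/2) = 27/2, q_N = (92 − 271/4)/(3/2) = 97/6, q_D = (91 − 271/4)/(3/2) = 31/2.
Total output Q = 271/6, so price P = 131 - (3/2)·(271/6) = 253/4.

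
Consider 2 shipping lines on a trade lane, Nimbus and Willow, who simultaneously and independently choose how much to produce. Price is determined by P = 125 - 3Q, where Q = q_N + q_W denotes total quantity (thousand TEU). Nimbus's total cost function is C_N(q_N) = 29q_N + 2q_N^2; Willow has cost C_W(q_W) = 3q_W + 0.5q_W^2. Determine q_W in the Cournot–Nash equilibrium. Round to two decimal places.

Nimbus's profit: π_N = (125 - 3Q)q_N - (29q_N + 2q_N²). Setting ∂π_N/∂q_N = 0: 96 - 10q_N - 3(q_W) = 0.
Willow's first-order condition: 122 - 7q_W - 3(q_N) = 0.
Best responses: q_N = (96 - 3q_W)/10, q_W = (122 - 3q_N)/7.
Solving the pair: q_N = 306/61, q_W = 932/61.

15.28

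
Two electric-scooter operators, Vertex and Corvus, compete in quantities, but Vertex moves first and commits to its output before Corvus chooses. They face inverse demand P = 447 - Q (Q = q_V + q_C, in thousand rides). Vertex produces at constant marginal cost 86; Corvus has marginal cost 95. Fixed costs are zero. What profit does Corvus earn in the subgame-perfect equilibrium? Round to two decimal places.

Solve by backward induction. Given q_V, the follower Corvus maximises π_C = (447 - q_V - q_C)q_C - 95q_C.
Follower FOC: 352 - q_V - 2q_C = 0, so q_C(q_V) = (352 - q_V)/2.
The leader anticipates this reaction. Substituting into P = 447 - Q gives P = 271 - (1/2)q_V, so π_V = (271 - (1/2)q_V)q_V - 86q_V.
Leader FOC: 185 - q_V = 0, so q_V = 185.
Then q_C = (352 - 185)/2 = 167/2.
Price P = 447 - 537/2 = 357/2.
Corvus's profit: (357/2 - 95)·(167/2) = 6972.2500.

6972.25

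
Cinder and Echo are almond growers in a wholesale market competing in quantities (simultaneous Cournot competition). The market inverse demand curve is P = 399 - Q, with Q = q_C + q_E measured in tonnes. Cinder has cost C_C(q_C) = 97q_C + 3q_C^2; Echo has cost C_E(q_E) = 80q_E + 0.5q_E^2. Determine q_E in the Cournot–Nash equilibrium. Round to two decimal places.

Cinder's profit: π_C = (399 - Q)q_C - (97q_C + 3q_C²). Setting ∂π_C/∂q_C = 0: 302 - 8q_C - (q_E) = 0.
Echo's profit: π_E = (399 - Q)q_E - (80q_E + (1/2)q_E²). Setting ∂π_E/∂q_E = 0: 319 - 3q_E - (q_C) = 0.
So q_C = (302 - q_E)/8 and q_E = (319 - q_C)/3.
Solving the pair: q_C = 587/23, q_E = 97.8261.

97.83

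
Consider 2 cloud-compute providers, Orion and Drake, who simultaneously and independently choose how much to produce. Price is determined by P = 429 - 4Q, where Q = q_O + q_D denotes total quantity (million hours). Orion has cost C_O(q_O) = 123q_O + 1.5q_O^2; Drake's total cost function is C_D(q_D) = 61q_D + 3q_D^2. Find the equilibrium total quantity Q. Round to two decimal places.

Orion's profit: π_O = (429 - 4Q)q_O - (123q_O + (3/2)q_O²). Setting ∂π_O/∂q_O = 0: 306 - 11q_O - 4(q_D) = 0.
Drake's profit: π_D = (429 - 4Q)q_D - (61q_D + 3q_D²). Setting ∂π_D/∂q_D = 0: 368 - 14q_D - 4(q_O) = 0.
Best responses: q_O = (306 - 4q_D)/11, q_D = (368 - 4q_O)/14.
Substituting one into the other gives q_O = 1406/69 and q_D = 1412/69.
Total output Q = 1406/69 + 1412/69 = 40.8406.

40.84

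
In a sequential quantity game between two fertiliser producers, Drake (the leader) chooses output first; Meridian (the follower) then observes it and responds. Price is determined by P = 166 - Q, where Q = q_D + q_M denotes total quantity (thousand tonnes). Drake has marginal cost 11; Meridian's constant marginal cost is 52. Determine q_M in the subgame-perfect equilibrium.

8

The follower Meridian best-responds to any q_D: π_M = (166 - Q)q_M - 52q_M.
Setting the follower's marginal profit to zero, 114 - q_D - 2q_M = 0, i.e. q_M = (114 - q_D)/2.
The leader anticipates this reaction. Substituting into P = 166 - Q gives P = 109 - (1/2)q_D, so π_D = (109 - (1/2)q_D)q_D - 11q_D.
The leader's first-order condition 98 - q_D = 0 yields q_D = 98.
Then q_M = (114 - 98)/2 = 8.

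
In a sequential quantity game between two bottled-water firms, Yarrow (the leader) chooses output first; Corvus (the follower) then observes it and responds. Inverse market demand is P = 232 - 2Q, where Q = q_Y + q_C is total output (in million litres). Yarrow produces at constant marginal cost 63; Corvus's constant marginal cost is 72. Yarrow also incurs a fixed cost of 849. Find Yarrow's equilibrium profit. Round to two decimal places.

The follower Corvus best-responds to any q_Y: π_C = (232 - 2Q)q_C - 72q_C.
Follower FOC: 160 - 2q_Y - 4q_C = 0, so q_C(q_Y) = (160 - 2q_Y)/4.
Yarrow substitutes q_C(q_Y) into its own profit: π_Y = q_Y(232 - 2q_Y - (160 - 2q_Y)/2) - 63q_Y = (152 - q_Y)q_Y - 63q_Y.
The leader's first-order condition 89 - 2q_Y = 0 yields q_Y = 89/2.
Then q_C = (160 - 2·(89/2))/4 = 71/4.
Price P = 232 - 2·(249/4) = 215/2.
Yarrow's profit: (215/2 - 63)·(89/2) - 849 = 1131.2500.

1131.25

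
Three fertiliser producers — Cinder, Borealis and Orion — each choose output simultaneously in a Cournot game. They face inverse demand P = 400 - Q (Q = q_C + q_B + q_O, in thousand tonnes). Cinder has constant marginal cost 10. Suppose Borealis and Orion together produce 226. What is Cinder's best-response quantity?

With rivals' combined output fixed at 226, Cinder's profit is π_C = (400 - 226 - q_C)q_C - (10q_C) = (174 - q_C)q_C - (10q_C).
∂π_C/∂q_C = 164 - 2q_C = 0, so q_C = 82.

82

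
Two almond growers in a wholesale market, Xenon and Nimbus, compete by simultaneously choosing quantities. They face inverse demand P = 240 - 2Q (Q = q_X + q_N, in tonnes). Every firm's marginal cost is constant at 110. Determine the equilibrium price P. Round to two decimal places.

A representative firm's profit is π_i = q_i(240 - 2Q) - 110q_i.
Setting ∂π_i/∂q_i = 0 with rivals' quantities fixed: 130 - 4q_i - 2q_j = 0.
By symmetry each firm produces the same amount; substituting q_j = q_i yields q_i = 130/6 = 65/3.
Total output Q = 130/3, so price P = 240 - 2·(130/3) = 460/3.

153.33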